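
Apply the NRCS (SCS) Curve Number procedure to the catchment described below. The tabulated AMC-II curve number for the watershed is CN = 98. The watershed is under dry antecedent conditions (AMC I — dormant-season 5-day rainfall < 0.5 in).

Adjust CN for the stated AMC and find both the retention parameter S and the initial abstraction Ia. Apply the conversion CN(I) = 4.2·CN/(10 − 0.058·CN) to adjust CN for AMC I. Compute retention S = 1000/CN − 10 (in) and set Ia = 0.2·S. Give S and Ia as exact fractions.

CN(I) from CN(II)=98: (4.2·98)/(10 − 0.058·98) = 102900/1079 ≈ 95.366
Retention S: 1000/CN − 10 with CN=95.366 → S = 500/1029 ≈ 0.486 in
Ia = 0.2·(500/1029) = 100/1029 in ≈ 0.097 in

S = 500/1029 in ≈ 0.486 in; Ia = 100/1029 in ≈ 0.097 in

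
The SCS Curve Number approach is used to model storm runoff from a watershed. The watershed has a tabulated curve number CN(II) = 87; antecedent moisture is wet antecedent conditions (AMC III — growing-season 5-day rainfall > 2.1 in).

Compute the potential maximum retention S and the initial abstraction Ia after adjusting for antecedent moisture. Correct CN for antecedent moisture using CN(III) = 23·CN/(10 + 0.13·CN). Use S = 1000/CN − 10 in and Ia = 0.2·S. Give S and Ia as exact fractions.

S = 1300/2001 in ≈ 0.650 in; Ia = 260/2001 in ≈ 0.130 in

Adjust CN=87 to AMC III: 23·87/(10 + 0.13·87) → 2001 ÷ (2131/100) = 200100/2131 ≈ 93.900
S = 1000/(200100/2131) − 10 = 1300/2001 in ≈ 0.650 in
Initial abstraction Ia = S/5 = (1300/2001)/5 = 260/2001 ≈ 0.130 in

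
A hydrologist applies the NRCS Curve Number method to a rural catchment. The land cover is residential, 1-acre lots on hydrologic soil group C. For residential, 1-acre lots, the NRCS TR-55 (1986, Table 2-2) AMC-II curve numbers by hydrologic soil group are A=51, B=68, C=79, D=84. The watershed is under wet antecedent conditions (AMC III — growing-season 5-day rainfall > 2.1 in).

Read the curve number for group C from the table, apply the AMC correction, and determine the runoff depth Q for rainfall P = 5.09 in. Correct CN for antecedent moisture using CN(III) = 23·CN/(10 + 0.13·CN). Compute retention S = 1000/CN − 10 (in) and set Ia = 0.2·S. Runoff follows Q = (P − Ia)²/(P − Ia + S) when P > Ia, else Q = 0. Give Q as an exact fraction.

Q = 779429419609/198571390100 in ≈ 3.925 in

NRCS table: residential, 1-acre lots, soil group C → CN(II) = 79
Wet (AMC III): CN(III) = 23·79/(10 + 0.13·79) = 1817/(2027/100) = 181700/2027 ≈ 89.640
S = 1000/(181700/2027) − 10 = 2100/1817 in ≈ 1.156 in
Ia = 0.2·(2100/1817) = 420/1817 in ≈ 0.231 in
Excess rainfall: 5.090 − 0.231 = 4.859 in; P > Ia so Q > 0
Q: (882853/181700)² ÷ (1092853/181700) = 779429419609/198571390100 in (≈ 3.925 in)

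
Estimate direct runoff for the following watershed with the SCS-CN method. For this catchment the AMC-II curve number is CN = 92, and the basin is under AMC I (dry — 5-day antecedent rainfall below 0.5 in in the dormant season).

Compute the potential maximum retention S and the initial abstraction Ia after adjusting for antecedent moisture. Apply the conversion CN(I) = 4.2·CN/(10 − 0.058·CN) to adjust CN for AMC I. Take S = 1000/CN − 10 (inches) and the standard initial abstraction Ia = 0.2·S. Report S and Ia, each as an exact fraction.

Adjust CN=92 to AMC I: 4.2·92/(10 − 0.058·92) → (1932/5) ÷ (583/125) = 48300/583 ≈ 82.847
Max retention: S = 1000/(48300/583) − 10 = 1000/483 in (≈ 2.070 in)
Initial abstraction Ia = S/5 = (1000/483)/5 = 200/483 ≈ 0.414 in

S = 1000/483 in ≈ 2.070 in; Ia = 200/483 in ≈ 0.414 in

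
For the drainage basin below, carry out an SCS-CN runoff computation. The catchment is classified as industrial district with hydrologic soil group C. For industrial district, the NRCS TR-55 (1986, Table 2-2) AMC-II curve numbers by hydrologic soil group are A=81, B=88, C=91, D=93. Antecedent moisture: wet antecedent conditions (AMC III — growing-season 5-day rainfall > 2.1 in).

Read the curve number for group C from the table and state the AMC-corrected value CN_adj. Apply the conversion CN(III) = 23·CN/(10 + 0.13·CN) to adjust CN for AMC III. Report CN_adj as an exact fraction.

NRCS table: industrial district, soil group C → CN(II) = 91
CN(III) from CN(II)=91: (23·91)/(10 + 0.13·91) = 209300/2183 ≈ 95.877

CN_adj = 209300/2183 ≈ 95.877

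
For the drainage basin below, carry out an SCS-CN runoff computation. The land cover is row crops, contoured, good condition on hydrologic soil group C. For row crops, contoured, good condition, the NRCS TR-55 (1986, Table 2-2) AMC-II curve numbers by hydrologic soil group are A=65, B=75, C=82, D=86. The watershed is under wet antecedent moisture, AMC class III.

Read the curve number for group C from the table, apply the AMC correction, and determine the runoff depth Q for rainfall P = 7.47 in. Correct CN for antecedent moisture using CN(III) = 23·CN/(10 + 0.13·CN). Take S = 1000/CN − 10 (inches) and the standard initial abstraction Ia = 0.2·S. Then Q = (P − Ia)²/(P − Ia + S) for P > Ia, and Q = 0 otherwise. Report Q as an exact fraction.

NRCS table: row crops, contoured, good condition, soil group C → CN(II) = 82
Adjust CN=82 to AMC III: 23·82/(10 + 0.13·82) → 1886 ÷ (1033/50) = 94300/1033 ≈ 91.288
Retention S: 1000/CN − 10 with CN=91.288 → S = 900/943 ≈ 0.954 in
Ia = 0.2·(900/943) = 180/943 in ≈ 0.191 in
Since P=7.470 > Ia=0.191: effective rainfall P−Ia = 686421/94300 in
Q = (686421/94300)²/((686421/94300) + 900/943) = (471173789241/8892490000)/(776421/94300) = 52352643249/8135166700 in ≈ 6.435 in

Q = 52352643249/8135166700 in ≈ 6.435 in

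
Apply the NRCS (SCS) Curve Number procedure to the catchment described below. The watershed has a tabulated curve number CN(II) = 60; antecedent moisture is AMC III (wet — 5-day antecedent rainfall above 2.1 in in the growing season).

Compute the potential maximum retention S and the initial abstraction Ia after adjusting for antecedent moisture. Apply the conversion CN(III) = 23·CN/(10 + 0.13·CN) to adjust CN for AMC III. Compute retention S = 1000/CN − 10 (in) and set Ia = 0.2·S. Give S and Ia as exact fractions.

CN(III) from CN(II)=60: (23·60)/(10 + 0.13·60) = 6900/89 ≈ 77.528
Max retention: S = 1000/(6900/89) − 10 = 200/69 in (≈ 2.899 in)
Ia = 0.2S: 0.2·2.899 = 0.580 in (exactly 40/69)

S = 200/69 in ≈ 2.899 in; Ia = 40/69 in ≈ 0.580 in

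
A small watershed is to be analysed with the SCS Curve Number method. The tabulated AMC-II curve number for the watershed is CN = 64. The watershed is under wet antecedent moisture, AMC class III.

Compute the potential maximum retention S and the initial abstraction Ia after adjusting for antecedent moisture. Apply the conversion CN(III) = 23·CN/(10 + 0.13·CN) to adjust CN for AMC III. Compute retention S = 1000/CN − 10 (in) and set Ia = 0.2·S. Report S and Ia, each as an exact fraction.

S = 225/92 in ≈ 2.446 in; Ia = 45/92 in ≈ 0.489 in

CN(III) from CN(II)=64: (23·64)/(10 + 0.13·64) = 18400/229 ≈ 80.349
Max retention: S = 1000/(18400/229) − 10 = 225/92 in (≈ 2.446 in)
Ia = 0.2·(225/92) = 45/92 in ≈ 0.489 in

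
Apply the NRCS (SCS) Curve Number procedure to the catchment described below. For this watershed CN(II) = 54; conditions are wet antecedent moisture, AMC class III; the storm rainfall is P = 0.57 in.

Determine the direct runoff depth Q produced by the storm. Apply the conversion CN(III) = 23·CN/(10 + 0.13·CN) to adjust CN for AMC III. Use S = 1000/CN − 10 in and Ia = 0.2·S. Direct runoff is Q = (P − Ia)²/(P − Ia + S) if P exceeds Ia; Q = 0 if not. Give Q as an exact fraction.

Wet (AMC III): CN(III) = 23·54/(10 + 0.13·54) = 1242/(851/50) = 2700/37 ≈ 72.973
Retention S: 1000/CN − 10 with CN=72.973 → S = 100/27 ≈ 3.704 in
Ia = 0.2·(100/27) = 20/27 in ≈ 0.741 in
P = 0.570 ≤ Ia = 0.741 in: entire storm abstracted, Q = 0.

Q = 0 in ≈ 0.000 in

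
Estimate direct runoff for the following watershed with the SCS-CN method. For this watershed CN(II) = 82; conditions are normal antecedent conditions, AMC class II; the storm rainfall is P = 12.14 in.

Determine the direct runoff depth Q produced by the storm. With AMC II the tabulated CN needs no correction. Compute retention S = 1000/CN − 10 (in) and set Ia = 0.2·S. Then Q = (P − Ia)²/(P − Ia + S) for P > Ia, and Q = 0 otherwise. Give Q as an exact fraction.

Q = 575376169/58398350 in ≈ 9.853 in

CN(II) = 82; AMC II needs no correction.
Retention S: 1000/CN − 10 with CN=82.000 → S = 90/41 ≈ 2.195 in
Ia = 0.2·(90/41) = 18/41 in ≈ 0.439 in
P − Ia = 12.140 − 0.439 = 23987/2050 ≈ 11.701 in (> 0, runoff occurs)
Q: (23987/2050)² ÷ (28487/2050) = 575376169/58398350 in (≈ 9.853 in)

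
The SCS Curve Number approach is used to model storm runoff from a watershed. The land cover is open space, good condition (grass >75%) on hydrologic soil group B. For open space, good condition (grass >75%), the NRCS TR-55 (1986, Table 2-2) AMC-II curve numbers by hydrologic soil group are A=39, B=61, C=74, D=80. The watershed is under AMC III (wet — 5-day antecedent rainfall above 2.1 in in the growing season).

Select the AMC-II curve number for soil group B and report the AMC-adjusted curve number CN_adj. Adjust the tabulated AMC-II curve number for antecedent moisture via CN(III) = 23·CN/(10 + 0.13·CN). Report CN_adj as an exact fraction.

CN_adj = 140300/1793 ≈ 78.249

NRCS table: open space, good condition (grass >75%), soil group B → CN(II) = 61
Wet (AMC III): CN(III) = 23·61/(10 + 0.13·61) = 1403/(1793/100) = 140300/1793 ≈ 78.249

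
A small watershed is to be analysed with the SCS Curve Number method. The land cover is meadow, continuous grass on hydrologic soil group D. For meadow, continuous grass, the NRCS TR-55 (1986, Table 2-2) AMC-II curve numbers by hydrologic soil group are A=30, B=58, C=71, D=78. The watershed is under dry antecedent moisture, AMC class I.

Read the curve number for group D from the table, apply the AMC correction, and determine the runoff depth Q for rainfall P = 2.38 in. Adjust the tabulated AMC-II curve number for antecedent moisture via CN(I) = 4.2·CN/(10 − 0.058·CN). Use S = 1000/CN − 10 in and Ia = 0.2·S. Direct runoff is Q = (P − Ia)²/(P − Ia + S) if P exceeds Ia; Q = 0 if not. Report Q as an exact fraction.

Q = 1802936521/13000027950 in ≈ 0.139 in

NRCS table: meadow, continuous grass, soil group D → CN(II) = 78
Dry (AMC I): CN(I) = 4.2·78/(10 − 0.058·78) = (1638/5)/(1369/250) = 81900/1369 ≈ 59.825
Retention S: 1000/CN − 10 with CN=59.825 → S = 5500/819 ≈ 6.716 in
Initial abstraction Ia = S/5 = (5500/819)/5 = 1100/819 ≈ 1.343 in
Since P=2.380 > Ia=1.343: effective rainfall P−Ia = 42461/40950 in
Q: (42461/40950)² ÷ (317461/40950) = 1802936521/13000027950 in (≈ 0.139 in)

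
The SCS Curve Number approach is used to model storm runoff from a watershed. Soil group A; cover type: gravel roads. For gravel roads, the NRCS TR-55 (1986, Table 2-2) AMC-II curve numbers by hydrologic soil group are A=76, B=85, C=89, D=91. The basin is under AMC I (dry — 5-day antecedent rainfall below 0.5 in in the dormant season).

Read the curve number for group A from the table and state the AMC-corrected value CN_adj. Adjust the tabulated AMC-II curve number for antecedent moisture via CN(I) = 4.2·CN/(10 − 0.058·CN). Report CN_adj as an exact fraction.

CN_adj = 13300/233 ≈ 57.082

NRCS table: gravel roads, soil group A → CN(II) = 76
Adjust CN=76 to AMC I: 4.2·76/(10 − 0.058·76) → (1596/5) ÷ (699/125) = 13300/233 ≈ 57.082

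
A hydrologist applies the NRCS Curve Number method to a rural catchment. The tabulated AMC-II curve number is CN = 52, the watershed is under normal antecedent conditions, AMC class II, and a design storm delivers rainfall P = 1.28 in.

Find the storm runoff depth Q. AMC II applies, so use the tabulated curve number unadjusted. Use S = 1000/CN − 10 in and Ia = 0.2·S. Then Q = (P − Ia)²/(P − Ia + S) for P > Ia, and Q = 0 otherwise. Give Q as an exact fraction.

Average conditions: CN = 52 (no AMC adjustment).
S = 1000/52 − 10 = 120/13 in ≈ 9.231 in
Initial abstraction Ia = S/5 = (120/13)/5 = 24/13 ≈ 1.846 in
P = 1.280 ≤ Ia = 1.846 in: entire storm abstracted, Q = 0.

Q = 0 in ≈ 0.000 in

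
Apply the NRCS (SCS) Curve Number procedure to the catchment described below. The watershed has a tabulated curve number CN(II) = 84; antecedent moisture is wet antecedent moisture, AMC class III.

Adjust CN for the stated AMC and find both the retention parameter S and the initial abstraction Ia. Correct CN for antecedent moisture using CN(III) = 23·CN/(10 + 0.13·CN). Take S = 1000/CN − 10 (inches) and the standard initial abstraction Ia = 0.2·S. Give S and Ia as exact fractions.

CN(III) from CN(II)=84: (23·84)/(10 + 0.13·84) = 48300/523 ≈ 92.352
Retention S: 1000/CN − 10 with CN=92.352 → S = 400/483 ≈ 0.828 in
Initial abstraction Ia = S/5 = (400/483)/5 = 80/483 ≈ 0.166 in

S = 400/483 in ≈ 0.828 in; Ia = 80/483 in ≈ 0.166 in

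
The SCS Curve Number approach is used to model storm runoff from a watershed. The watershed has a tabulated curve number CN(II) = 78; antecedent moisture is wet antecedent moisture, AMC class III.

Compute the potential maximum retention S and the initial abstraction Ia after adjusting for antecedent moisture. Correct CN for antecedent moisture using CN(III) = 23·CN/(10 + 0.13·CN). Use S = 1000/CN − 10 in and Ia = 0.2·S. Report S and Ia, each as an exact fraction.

S = 1100/897 in ≈ 1.226 in; Ia = 220/897 in ≈ 0.245 in

Adjust CN=78 to AMC III: 23·78/(10 + 0.13·78) → 1794 ÷ (1007/50) = 89700/1007 ≈ 89.076
S = 1000/(89700/1007) − 10 = 1100/897 in ≈ 1.226 in
Ia = 0.2·(1100/897) = 220/897 in ≈ 0.245 in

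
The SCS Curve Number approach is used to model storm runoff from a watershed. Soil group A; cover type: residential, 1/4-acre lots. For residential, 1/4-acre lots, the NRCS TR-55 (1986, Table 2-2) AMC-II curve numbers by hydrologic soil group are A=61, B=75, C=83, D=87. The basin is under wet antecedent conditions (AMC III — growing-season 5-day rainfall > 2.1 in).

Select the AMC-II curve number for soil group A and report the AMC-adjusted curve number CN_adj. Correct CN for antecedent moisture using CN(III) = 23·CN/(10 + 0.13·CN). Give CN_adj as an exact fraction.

NRCS table: residential, 1/4-acre lots, soil group A → CN(II) = 61
Adjust CN=61 to AMC III: 23·61/(10 + 0.13·61) → 1403 ÷ (1793/100) = 140300/1793 ≈ 78.249

CN_adj = 140300/1793 ≈ 78.249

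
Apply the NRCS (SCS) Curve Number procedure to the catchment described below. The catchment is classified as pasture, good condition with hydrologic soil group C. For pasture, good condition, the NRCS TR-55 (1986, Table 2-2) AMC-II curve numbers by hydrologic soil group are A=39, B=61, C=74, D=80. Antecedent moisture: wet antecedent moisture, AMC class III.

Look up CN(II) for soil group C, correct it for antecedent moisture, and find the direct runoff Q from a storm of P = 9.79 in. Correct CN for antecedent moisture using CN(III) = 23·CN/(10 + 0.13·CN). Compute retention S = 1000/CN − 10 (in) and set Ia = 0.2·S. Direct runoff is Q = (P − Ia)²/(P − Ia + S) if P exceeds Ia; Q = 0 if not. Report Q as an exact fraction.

Q = 651457222641/79749677900 in ≈ 8.169 in

NRCS table: pasture, good condition, soil group C → CN(II) = 74
Adjust CN=74 to AMC III: 23·74/(10 + 0.13·74) → 1702 ÷ (981/50) = 85100/981 ≈ 86.748
Max retention: S = 1000/(85100/981) − 10 = 1300/851 in (≈ 1.528 in)
Ia = 0.2·(1300/851) = 260/851 in ≈ 0.306 in
P − Ia = 9.790 − 0.306 = 807129/85100 ≈ 9.484 in (> 0, runoff occurs)
Q: (807129/85100)² ÷ (937129/85100) = 651457222641/79749677900 in (≈ 8.169 in)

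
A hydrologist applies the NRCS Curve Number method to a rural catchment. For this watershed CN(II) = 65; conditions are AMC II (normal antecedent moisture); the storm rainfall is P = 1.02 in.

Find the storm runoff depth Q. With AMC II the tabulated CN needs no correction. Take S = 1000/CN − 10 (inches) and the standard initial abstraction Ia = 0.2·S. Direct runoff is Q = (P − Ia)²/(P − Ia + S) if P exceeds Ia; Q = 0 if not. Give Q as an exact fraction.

Average conditions: CN = 65 (no AMC adjustment).
Retention S: 1000/CN − 10 with CN=65.000 → S = 70/13 ≈ 5.385 in
Initial abstraction Ia = S/5 = (70/13)/5 = 14/13 ≈ 1.077 in
P = 1.020 ≤ Ia = 1.077 in: entire storm abstracted, Q = 0.

Q = 0 in ≈ 0.000 in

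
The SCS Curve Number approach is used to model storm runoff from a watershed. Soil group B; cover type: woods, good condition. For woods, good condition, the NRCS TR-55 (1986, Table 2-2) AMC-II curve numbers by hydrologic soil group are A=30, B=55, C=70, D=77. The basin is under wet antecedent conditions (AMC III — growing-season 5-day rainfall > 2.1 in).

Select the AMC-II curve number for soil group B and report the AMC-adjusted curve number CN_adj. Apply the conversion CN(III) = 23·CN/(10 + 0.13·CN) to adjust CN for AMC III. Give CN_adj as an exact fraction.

NRCS table: woods, good condition, soil group B → CN(II) = 55
Adjust CN=55 to AMC III: 23·55/(10 + 0.13·55) → 1265 ÷ (343/20) = 25300/343 ≈ 73.761

CN_adj = 25300/343 ≈ 73.761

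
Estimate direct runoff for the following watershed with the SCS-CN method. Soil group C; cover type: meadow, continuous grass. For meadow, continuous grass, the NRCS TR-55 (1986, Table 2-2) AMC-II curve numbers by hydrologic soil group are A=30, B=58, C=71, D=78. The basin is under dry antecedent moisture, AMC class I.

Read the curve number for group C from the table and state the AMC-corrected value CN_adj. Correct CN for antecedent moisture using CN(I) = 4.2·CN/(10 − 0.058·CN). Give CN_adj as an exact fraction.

NRCS table: meadow, continuous grass, soil group C → CN(II) = 71
CN(I) from CN(II)=71: (4.2·71)/(10 − 0.058·71) = 149100/2941 ≈ 50.697

CN_adj = 149100/2941 ≈ 50.697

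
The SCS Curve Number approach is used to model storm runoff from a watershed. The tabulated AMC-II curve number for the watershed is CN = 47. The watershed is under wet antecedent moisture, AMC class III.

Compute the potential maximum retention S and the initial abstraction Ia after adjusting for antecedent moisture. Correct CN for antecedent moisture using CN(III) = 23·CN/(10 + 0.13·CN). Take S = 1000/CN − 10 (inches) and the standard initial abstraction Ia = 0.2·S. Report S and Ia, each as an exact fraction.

CN(III) from CN(II)=47: (23·47)/(10 + 0.13·47) = 108100/1611 ≈ 67.101
Retention S: 1000/CN − 10 with CN=67.101 → S = 5300/1081 ≈ 4.903 in
Ia = 0.2S: 0.2·4.903 = 0.981 in (exactly 1060/1081)

S = 5300/1081 in ≈ 4.903 in; Ia = 1060/1081 in ≈ 0.981 in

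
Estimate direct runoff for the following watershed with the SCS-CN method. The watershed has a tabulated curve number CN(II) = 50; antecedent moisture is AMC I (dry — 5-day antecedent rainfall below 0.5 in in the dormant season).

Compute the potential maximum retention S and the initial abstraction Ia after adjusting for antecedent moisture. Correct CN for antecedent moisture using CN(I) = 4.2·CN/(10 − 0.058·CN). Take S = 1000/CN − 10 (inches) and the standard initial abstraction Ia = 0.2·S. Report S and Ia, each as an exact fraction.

S = 500/21 in ≈ 23.810 in; Ia = 100/21 in ≈ 4.762 in

Adjust CN=50 to AMC I: 4.2·50/(10 − 0.058·50) → 210 ÷ (71/10) = 2100/71 ≈ 29.577
Retention S: 1000/CN − 10 with CN=29.577 → S = 500/21 ≈ 23.810 in
Ia = 0.2S: 0.2·23.810 = 4.762 in (exactly 100/21)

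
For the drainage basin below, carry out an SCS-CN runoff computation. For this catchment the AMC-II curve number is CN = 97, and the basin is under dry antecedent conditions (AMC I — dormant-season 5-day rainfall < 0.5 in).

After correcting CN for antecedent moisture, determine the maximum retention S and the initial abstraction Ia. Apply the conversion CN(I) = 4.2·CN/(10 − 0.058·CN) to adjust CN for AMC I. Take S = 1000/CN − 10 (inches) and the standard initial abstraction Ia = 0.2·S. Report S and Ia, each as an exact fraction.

S = 500/679 in ≈ 0.736 in; Ia = 100/679 in ≈ 0.147 in

Dry (AMC I): CN(I) = 4.2·97/(10 − 0.058·97) = (2037/5)/(2187/500) = 67900/729 ≈ 93.141
Retention S: 1000/CN − 10 with CN=93.141 → S = 500/679 ≈ 0.736 in
Ia = 0.2S: 0.2·0.736 = 0.147 in (exactly 100/679)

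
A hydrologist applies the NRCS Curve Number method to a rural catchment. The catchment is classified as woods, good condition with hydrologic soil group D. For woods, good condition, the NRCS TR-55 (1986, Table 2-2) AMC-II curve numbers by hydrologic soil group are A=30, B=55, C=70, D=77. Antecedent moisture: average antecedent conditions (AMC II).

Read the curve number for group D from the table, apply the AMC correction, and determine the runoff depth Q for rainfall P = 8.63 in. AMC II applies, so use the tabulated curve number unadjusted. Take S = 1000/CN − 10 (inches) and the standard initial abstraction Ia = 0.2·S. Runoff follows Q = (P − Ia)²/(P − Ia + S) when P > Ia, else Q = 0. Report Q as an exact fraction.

Q = 3825546201/653352700 in ≈ 5.855 in

NRCS table: woods, good condition, soil group D → CN(II) = 77
CN(II) = 77; AMC II needs no correction.
Max retention: S = 1000/77 − 10 = 230/77 in (≈ 2.987 in)
Ia = 0.2S: 0.2·2.987 = 0.597 in (exactly 46/77)
Since P=8.630 > Ia=0.597: effective rainfall P−Ia = 61851/7700 in
Runoff Q = (P−Ia)²/(P−Ia+S) = (8.033)²/(8.033+2.987) = 3825546201/653352700 ≈ 5.855 in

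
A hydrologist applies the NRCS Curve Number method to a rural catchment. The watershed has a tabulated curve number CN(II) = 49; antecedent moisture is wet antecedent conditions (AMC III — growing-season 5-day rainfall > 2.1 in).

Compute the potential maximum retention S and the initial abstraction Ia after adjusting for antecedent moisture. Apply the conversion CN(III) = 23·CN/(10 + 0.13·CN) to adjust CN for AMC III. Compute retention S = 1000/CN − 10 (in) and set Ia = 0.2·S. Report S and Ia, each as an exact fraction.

S = 5100/1127 in ≈ 4.525 in; Ia = 1020/1127 in ≈ 0.905 in

Adjust CN=49 to AMC III: 23·49/(10 + 0.13·49) → 1127 ÷ (1637/100) = 112700/1637 ≈ 68.845
Retention S: 1000/CN − 10 with CN=68.845 → S = 5100/1127 ≈ 4.525 in
Ia = 0.2·(5100/1127) = 1020/1127 in ≈ 0.905 in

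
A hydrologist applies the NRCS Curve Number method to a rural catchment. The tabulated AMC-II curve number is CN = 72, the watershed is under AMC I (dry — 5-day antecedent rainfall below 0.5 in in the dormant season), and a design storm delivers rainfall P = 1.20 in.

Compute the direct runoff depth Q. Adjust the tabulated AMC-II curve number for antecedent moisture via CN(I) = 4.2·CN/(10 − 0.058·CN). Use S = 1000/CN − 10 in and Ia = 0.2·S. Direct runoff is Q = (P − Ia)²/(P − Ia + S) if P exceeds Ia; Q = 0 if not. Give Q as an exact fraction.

Q = 0 in ≈ 0.000 in

Dry (AMC I): CN(I) = 4.2·72/(10 − 0.058·72) = (1512/5)/(728/125) = 675/13 ≈ 51.923
Retention S: 1000/CN − 10 with CN=51.923 → S = 250/27 ≈ 9.259 in
Ia = 0.2S: 0.2·9.259 = 1.852 in (exactly 50/27)
P = 1.200 ≤ Ia = 1.852 in: entire storm abstracted, Q = 0.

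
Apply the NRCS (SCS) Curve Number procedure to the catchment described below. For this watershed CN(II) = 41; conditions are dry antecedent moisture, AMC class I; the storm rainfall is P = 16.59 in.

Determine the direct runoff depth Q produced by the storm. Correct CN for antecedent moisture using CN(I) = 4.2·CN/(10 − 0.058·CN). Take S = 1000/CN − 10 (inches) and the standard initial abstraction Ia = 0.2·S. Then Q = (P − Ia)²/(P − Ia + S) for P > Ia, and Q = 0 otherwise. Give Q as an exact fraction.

Q = 702912883201/326181153900 in ≈ 2.155 in

Adjust CN=41 to AMC I: 4.2·41/(10 − 0.058·41) → (861/5) ÷ (3811/500) = 86100/3811 ≈ 22.592
Max retention: S = 1000/(86100/3811) − 10 = 29500/861 in (≈ 34.262 in)
Ia = 0.2·(29500/861) = 5900/861 in ≈ 6.852 in
P − Ia = 16.590 − 6.852 = 838399/86100 ≈ 9.738 in (> 0, runoff occurs)
Q: (838399/86100)² ÷ (3788399/86100) = 702912883201/326181153900 in (≈ 2.155 in)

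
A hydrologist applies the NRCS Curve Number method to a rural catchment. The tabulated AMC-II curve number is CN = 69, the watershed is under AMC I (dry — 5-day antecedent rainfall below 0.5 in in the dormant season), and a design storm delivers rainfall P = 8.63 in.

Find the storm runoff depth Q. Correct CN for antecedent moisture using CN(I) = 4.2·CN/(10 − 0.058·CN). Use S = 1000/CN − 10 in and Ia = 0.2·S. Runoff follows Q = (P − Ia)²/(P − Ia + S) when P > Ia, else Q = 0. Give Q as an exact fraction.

Adjust CN=69 to AMC I: 4.2·69/(10 − 0.058·69) → (1449/5) ÷ (2999/500) = 144900/2999 ≈ 48.316
S = 1000/(144900/2999) − 10 = 15500/1449 in ≈ 10.697 in
Ia = 0.2S: 0.2·10.697 = 2.139 in (exactly 3100/1449)
Since P=8.630 > Ia=2.139: effective rainfall P−Ia = 940487/144900 in
Runoff Q = (P−Ia)²/(P−Ia+S) = (6.491)²/(6.491+10.697) = 884515797169/360871566300 ≈ 2.451 in

Q = 884515797169/360871566300 in ≈ 2.451 in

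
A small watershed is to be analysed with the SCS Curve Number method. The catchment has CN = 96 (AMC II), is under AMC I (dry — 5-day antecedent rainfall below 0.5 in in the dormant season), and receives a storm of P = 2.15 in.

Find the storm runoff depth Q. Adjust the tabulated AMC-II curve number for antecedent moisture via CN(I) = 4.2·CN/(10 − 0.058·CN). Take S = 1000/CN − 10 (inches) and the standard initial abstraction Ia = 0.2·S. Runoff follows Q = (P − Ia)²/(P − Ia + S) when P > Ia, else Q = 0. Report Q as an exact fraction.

Dry (AMC I): CN(I) = 4.2·96/(10 − 0.058·96) = (2016/5)/(554/125) = 25200/277 ≈ 90.975
S = 1000/(25200/277) − 10 = 125/126 in ≈ 0.992 in
Ia = 0.2·(125/126) = 25/126 in ≈ 0.198 in
Since P=2.150 > Ia=0.198: effective rainfall P−Ia = 2459/1260 in
Q: (2459/1260)² ÷ (3709/1260) = 6046681/4673340 in (≈ 1.294 in)

Q = 6046681/4673340 in ≈ 1.294 in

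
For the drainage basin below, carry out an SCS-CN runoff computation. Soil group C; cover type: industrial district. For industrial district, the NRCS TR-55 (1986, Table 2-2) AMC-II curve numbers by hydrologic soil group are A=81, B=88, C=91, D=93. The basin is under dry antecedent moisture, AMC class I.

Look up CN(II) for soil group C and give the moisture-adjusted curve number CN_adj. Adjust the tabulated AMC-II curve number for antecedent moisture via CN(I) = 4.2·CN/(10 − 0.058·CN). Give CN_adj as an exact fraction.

CN_adj = 63700/787 ≈ 80.940

NRCS table: industrial district, soil group C → CN(II) = 91
CN(I) from CN(II)=91: (4.2·91)/(10 − 0.058·91) = 63700/787 ≈ 80.940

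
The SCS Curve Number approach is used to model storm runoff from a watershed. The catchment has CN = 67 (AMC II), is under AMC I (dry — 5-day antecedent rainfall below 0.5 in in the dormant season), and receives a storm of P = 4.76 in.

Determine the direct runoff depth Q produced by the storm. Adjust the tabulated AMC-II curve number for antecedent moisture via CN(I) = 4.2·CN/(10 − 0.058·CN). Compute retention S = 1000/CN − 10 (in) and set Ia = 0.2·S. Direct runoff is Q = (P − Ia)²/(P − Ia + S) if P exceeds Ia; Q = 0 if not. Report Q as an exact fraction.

CN(I) from CN(II)=67: (4.2·67)/(10 − 0.058·67) = 46900/1019 ≈ 46.026
Max retention: S = 1000/(46900/1019) − 10 = 5500/469 in (≈ 11.727 in)
Ia = 0.2S: 0.2·11.727 = 2.345 in (exactly 1100/469)
Since P=4.760 > Ia=2.345: effective rainfall P−Ia = 28311/11725 in
Q = (28311/11725)²/((28311/11725) + 5500/469) = (801512721/137475625)/(165811/11725) = 801512721/1944133975 in ≈ 0.412 in

Q = 801512721/1944133975 in ≈ 0.412 in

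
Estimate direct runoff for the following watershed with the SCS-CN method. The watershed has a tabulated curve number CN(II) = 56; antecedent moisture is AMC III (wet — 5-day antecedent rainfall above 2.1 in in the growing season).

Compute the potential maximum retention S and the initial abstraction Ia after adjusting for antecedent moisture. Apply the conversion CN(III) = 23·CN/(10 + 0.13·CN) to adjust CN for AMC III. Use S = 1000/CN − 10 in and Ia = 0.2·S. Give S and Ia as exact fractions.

S = 550/161 in ≈ 3.416 in; Ia = 110/161 in ≈ 0.683 in

CN(III) from CN(II)=56: (23·56)/(10 + 0.13·56) = 4025/54 ≈ 74.537
Retention S: 1000/CN − 10 with CN=74.537 → S = 550/161 ≈ 3.416 in
Initial abstraction Ia = S/5 = (550/161)/5 = 110/161 ≈ 0.683 in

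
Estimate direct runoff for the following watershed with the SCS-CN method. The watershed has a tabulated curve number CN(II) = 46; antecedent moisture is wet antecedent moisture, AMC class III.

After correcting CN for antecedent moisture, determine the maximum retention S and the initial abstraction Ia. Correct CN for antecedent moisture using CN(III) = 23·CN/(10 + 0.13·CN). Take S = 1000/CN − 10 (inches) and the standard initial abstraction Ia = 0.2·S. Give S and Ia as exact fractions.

S = 2700/529 in ≈ 5.104 in; Ia = 540/529 in ≈ 1.021 in

Adjust CN=46 to AMC III: 23·46/(10 + 0.13·46) → 1058 ÷ (799/50) = 52900/799 ≈ 66.208
Retention S: 1000/CN − 10 with CN=66.208 → S = 2700/529 ≈ 5.104 in
Ia = 0.2·(2700/529) = 540/529 in ≈ 1.021 in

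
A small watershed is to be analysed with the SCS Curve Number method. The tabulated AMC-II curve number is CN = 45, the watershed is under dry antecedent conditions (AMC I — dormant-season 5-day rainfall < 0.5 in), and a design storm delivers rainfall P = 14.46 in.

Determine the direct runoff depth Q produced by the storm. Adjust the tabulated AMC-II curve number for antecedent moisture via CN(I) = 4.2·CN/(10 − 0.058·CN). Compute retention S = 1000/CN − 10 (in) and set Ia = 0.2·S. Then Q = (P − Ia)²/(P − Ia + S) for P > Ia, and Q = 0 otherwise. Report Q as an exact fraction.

Q = 6666232609/3370314150 in ≈ 1.978 in

Dry (AMC I): CN(I) = 4.2·45/(10 − 0.058·45) = 189/(739/100) = 18900/739 ≈ 25.575
Retention S: 1000/CN − 10 with CN=25.575 → S = 5500/189 ≈ 29.101 in
Initial abstraction Ia = S/5 = (5500/189)/5 = 1100/189 ≈ 5.820 in
Excess rainfall: 14.460 − 5.820 = 8.640 in; P > Ia so Q > 0
Runoff Q = (P−Ia)²/(P−Ia+S) = (8.640)²/(8.640+29.101) = 6666232609/3370314150 ≈ 1.978 in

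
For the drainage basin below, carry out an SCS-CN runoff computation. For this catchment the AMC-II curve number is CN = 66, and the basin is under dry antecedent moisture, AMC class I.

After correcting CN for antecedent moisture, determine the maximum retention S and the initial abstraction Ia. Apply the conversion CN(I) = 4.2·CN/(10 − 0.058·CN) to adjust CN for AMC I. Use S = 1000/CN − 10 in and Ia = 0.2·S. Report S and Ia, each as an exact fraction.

Dry (AMC I): CN(I) = 4.2·66/(10 − 0.058·66) = (1386/5)/(1543/250) = 69300/1543 ≈ 44.913
Retention S: 1000/CN − 10 with CN=44.913 → S = 8500/693 ≈ 12.266 in
Ia = 0.2S: 0.2·12.266 = 2.453 in (exactly 1700/693)

S = 8500/693 in ≈ 12.266 in; Ia = 1700/693 in ≈ 2.453 in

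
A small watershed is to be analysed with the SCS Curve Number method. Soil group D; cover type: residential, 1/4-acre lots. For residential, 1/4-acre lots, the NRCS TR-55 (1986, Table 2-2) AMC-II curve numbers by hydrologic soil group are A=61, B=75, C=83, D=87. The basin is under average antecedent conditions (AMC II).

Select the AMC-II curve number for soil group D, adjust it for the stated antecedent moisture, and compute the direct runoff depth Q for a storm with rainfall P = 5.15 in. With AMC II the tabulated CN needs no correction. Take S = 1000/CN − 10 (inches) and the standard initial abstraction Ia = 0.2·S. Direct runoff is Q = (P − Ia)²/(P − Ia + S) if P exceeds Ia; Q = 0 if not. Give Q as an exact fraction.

NRCS table: residential, 1/4-acre lots, soil group D → CN(II) = 87
CN(II) = 87; AMC II needs no correction.
S = 1000/87 − 10 = 130/87 in ≈ 1.494 in
Ia = 0.2S: 0.2·1.494 = 0.299 in (exactly 26/87)
Since P=5.150 > Ia=0.299: effective rainfall P−Ia = 8441/1740 in
Q = (8441/1740)²/((8441/1740) + 130/87) = (71250481/3027600)/(11041/1740) = 71250481/19211340 in ≈ 3.709 in

Q = 71250481/19211340 in ≈ 3.709 in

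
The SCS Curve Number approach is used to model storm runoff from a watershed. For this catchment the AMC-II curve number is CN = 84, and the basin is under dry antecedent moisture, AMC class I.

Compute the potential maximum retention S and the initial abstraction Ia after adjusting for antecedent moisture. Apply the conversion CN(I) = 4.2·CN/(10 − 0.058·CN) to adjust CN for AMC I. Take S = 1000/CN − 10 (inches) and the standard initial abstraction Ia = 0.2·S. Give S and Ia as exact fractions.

Adjust CN=84 to AMC I: 4.2·84/(10 − 0.058·84) → (1764/5) ÷ (641/125) = 44100/641 ≈ 68.799
Retention S: 1000/CN − 10 with CN=68.799 → S = 2000/441 ≈ 4.535 in
Initial abstraction Ia = S/5 = (2000/441)/5 = 400/441 ≈ 0.907 in

S = 2000/441 in ≈ 4.535 in; Ia = 400/441 in ≈ 0.907 in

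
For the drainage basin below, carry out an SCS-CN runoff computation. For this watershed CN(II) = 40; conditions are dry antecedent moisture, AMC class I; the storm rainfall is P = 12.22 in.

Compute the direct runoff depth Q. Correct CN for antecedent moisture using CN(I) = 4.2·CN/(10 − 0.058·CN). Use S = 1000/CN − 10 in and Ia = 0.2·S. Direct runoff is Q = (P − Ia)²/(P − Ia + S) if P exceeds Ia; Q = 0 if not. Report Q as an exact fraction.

Q = 3157729/4996950 in ≈ 0.632 in

Dry (AMC I): CN(I) = 4.2·40/(10 − 0.058·40) = 168/(192/25) = 175/8 ≈ 21.875
Max retention: S = 1000/(175/8) − 10 = 250/7 in (≈ 35.714 in)
Ia = 0.2·(250/7) = 50/7 in ≈ 7.143 in
Excess rainfall: 12.220 − 7.143 = 5.077 in; P > Ia so Q > 0
Runoff Q = (P−Ia)²/(P−Ia+S) = (5.077)²/(5.077+35.714) = 3157729/4996950 ≈ 0.632 in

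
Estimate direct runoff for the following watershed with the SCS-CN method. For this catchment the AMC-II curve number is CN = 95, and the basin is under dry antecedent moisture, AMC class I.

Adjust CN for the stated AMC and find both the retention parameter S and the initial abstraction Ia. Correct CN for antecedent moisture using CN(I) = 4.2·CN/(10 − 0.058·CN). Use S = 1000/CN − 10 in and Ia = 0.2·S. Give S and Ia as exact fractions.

S = 500/399 in ≈ 1.253 in; Ia = 100/399 in ≈ 0.251 in

CN(I) from CN(II)=95: (4.2·95)/(10 − 0.058·95) = 39900/449 ≈ 88.864
Retention S: 1000/CN − 10 with CN=88.864 → S = 500/399 ≈ 1.253 in
Ia = 0.2·(500/399) = 100/399 in ≈ 0.251 in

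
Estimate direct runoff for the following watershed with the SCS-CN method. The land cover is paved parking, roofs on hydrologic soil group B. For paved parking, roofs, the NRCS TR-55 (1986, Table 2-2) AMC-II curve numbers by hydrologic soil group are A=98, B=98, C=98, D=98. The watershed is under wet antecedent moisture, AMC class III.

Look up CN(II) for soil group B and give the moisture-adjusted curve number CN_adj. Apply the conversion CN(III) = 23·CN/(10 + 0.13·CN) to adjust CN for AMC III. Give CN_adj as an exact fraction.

CN_adj = 112700/1137 ≈ 99.120

NRCS table: paved parking, roofs, soil group B → CN(II) = 98
Wet (AMC III): CN(III) = 23·98/(10 + 0.13·98) = 2254/(1137/50) = 112700/1137 ≈ 99.120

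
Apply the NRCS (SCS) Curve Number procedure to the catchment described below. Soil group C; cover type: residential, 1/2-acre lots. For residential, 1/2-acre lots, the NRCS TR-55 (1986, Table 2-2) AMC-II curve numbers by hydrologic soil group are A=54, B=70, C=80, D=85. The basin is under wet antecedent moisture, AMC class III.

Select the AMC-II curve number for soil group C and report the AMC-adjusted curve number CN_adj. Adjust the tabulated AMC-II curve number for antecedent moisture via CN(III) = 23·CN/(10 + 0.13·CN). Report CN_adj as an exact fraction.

CN_adj = 4600/51 ≈ 90.196

NRCS table: residential, 1/2-acre lots, soil group C → CN(II) = 80
Wet (AMC III): CN(III) = 23·80/(10 + 0.13·80) = 1840/(102/5) = 4600/51 ≈ 90.196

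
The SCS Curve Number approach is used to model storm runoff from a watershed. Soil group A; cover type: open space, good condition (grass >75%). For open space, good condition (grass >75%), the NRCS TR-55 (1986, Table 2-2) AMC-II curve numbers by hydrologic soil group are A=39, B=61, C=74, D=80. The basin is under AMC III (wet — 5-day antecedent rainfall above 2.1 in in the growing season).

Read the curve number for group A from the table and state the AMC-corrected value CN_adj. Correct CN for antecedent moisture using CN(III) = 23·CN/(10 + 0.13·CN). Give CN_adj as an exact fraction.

CN_adj = 89700/1507 ≈ 59.522

NRCS table: open space, good condition (grass >75%), soil group A → CN(II) = 39
Adjust CN=39 to AMC III: 23·39/(10 + 0.13·39) → 897 ÷ (1507/100) = 89700/1507 ≈ 59.522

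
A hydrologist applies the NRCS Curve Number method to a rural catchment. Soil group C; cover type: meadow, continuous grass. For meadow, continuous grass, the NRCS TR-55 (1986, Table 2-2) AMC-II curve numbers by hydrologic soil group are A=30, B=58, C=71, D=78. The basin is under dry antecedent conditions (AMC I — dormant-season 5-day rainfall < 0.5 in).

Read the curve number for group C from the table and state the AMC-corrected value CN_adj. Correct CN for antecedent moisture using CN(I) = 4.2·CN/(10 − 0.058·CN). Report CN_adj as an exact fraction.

CN_adj = 149100/2941 ≈ 50.697

NRCS table: meadow, continuous grass, soil group C → CN(II) = 71
CN(I) from CN(II)=71: (4.2·71)/(10 − 0.058·71) = 149100/2941 ≈ 50.697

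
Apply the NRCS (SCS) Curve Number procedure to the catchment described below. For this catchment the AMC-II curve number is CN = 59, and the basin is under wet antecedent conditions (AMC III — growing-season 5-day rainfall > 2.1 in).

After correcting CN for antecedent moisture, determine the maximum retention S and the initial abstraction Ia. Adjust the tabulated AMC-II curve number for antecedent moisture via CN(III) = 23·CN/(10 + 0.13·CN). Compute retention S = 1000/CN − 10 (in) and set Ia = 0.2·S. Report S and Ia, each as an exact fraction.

CN(III) from CN(II)=59: (23·59)/(10 + 0.13·59) = 135700/1767 ≈ 76.797
Retention S: 1000/CN − 10 with CN=76.797 → S = 4100/1357 ≈ 3.021 in
Initial abstraction Ia = S/5 = (4100/1357)/5 = 820/1357 ≈ 0.604 in

S = 4100/1357 in ≈ 3.021 in; Ia = 820/1357 in ≈ 0.604 in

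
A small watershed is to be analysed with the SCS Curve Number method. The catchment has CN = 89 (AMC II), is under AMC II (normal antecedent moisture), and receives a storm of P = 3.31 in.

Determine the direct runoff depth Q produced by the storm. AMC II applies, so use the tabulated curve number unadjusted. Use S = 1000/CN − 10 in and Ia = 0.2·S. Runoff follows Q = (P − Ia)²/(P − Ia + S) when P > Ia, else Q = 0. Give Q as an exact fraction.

CN(II) = 89; AMC II needs no correction.
Retention S: 1000/CN − 10 with CN=89.000 → S = 110/89 ≈ 1.236 in
Initial abstraction Ia = S/5 = (110/89)/5 = 22/89 ≈ 0.247 in
Excess rainfall: 3.310 − 0.247 = 3.063 in; P > Ia so Q > 0
Runoff Q = (P−Ia)²/(P−Ia+S) = (3.063)²/(3.063+1.236) = 743053081/340505100 ≈ 2.182 in

Q = 743053081/340505100 in ≈ 2.182 in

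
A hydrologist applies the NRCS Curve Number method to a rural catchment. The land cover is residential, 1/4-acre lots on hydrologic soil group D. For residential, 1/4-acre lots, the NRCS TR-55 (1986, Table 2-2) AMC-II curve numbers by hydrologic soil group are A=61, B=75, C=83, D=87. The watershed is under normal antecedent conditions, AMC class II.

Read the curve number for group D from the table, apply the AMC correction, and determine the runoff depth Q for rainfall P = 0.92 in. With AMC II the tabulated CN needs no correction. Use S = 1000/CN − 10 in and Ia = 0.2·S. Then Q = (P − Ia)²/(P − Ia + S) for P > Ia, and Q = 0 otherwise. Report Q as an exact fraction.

Q = 1825201/10007175 in ≈ 0.182 in

NRCS table: residential, 1/4-acre lots, soil group D → CN(II) = 87
AMC II — tabulated CN = 87 applies directly.
Max retention: S = 1000/87 − 10 = 130/87 in (≈ 1.494 in)
Ia = 0.2·(130/87) = 26/87 in ≈ 0.299 in
Since P=0.920 > Ia=0.299: effective rainfall P−Ia = 1351/2175 in
Runoff Q = (P−Ia)²/(P−Ia+S) = (0.621)²/(0.621+1.494) = 1825201/10007175 ≈ 0.182 in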